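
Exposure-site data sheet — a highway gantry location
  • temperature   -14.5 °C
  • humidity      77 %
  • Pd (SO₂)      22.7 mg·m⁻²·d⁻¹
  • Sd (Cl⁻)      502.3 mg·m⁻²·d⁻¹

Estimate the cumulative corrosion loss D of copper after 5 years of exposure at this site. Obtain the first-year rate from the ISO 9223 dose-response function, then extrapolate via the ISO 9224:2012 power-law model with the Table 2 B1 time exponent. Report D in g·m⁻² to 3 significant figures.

D(5) = 12.7 g·m⁻²

copper: f(T) = +0.126·(T−10) [T≤10 °C] = -3.0870
  Pd branch = 0.0053·Pd^0.26·e^(0.059·RH+f) = 0.05119 μm/a
  Cl⁻ term: 0.01025·502.3^0.27·exp(0.036·77+0.049·-14.5) = 0.4318
  sum: 0.05119 + 0.4318 → r_corr = 0.483 μm/a
ISO 9224: D(t) = r_corr · t^b with b = 0.667 (copper, B1)
  D(5) = 0.483 × 5^0.667 = 0.483 × 2.926 = 1.413 μm
  Mass loss = 1.413 μm × 8.96 g/cm³ = 12.66 g·m⁻²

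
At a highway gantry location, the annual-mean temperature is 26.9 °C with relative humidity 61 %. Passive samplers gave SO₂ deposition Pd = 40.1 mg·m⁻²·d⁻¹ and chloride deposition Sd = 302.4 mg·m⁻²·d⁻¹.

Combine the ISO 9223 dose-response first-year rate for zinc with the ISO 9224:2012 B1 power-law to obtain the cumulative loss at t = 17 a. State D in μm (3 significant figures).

D(17) = 76.1 μm

zinc: f(T) = -0.071·(T−10) [T>10 °C] = -1.1999
  Pd branch = 0.0129·Pd^0.44·e^(0.046·RH+f) = 0.3262 μm/a
  Sd branch = 0.0175·Sd^0.57·e^(0.008·RH+0.085·T) = 7.276 μm/a
  sum: 0.3262 + 7.276 → r_corr = 7.603 μm/a
Long-term exponent b (ISO 9224 Table 2, B1) = 0.813
  D(17) = 7.603 × 17^0.813 = 7.603 × 10.01 = 76.09 μm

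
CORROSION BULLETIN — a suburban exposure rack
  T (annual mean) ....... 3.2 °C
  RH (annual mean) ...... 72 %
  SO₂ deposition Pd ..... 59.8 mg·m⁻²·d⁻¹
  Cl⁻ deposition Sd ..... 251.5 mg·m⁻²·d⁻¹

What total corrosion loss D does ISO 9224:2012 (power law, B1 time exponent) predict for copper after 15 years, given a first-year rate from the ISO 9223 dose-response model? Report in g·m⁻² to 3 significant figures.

copper: temperature factor f = +0.126·(-6.8) = -0.8568
  Pd branch = 0.0053·Pd^0.26·e^(0.059·RH+f) = 0.456 μm/a
  Cl⁻ term: 0.01025·251.5^0.27·exp(0.036·72+0.049·3.2) = 0.7123
  sum: 0.456 + 0.7123 → r_corr = 1.168 μm/a
ISO 9224: D(t) = r_corr · t^b with b = 0.667 (copper, B1)
  D(15) = 1.168 × 15^0.667 = 1.168 × 6.088 = 7.112 μm
  Mass loss = 7.112 μm × 8.96 g/cm³ = 63.73 g·m⁻²

D(15) = 63.7 g·m⁻²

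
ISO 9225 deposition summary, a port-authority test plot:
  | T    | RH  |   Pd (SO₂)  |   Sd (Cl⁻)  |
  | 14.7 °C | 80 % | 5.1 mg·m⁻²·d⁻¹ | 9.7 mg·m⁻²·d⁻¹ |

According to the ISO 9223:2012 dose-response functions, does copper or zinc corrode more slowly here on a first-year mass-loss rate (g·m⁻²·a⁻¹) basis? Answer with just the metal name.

zinc

copper: f(T) = -0.080·(T−10) [T>10 °C] = -0.3760
  Pd branch = 0.0053·Pd^0.26·e^(0.059·RH+f) = 0.6235 μm/a
  Cl⁻ term: 0.01025·9.7^0.27·exp(0.036·80+0.049·14.7) = 0.693
  r_corr = 0.6235 + 0.693 = 1.316 μm/a
  mass loss = 1.316 μm/a × 8.96 g/cm³ = 11.8 g·m⁻²·a⁻¹
zinc: temperature factor f = -0.071·(4.7) = -0.3337
  Pd branch = 0.0129·Pd^0.44·e^(0.046·RH+f) = 0.7502 μm/a
  Sd branch = 0.0175·Sd^0.57·e^(0.008·RH+0.085·T) = 0.4228 μm/a
  r_corr = 0.7502 + 0.4228 = 1.173 μm/a
  mass loss = 1.173 μm/a × 7.14 g/cm³ = 8.375 g·m⁻²·a⁻¹
Ordering by g·m⁻²·a⁻¹: copper (11.8) > zinc (8.38)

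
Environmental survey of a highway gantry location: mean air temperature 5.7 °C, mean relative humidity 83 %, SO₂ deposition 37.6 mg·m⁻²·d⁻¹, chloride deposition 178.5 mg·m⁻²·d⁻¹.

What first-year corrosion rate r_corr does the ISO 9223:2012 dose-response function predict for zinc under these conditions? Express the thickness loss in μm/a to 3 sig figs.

r_corr = 3.52 μm/a

zinc: temperature factor f = +0.038·(-4.3) = -0.1634
  sulphur-dioxide contribution → 2.459 μm/a
  chloride contribution → 1.06 μm/a
  total first-year rate 3.519 μm/a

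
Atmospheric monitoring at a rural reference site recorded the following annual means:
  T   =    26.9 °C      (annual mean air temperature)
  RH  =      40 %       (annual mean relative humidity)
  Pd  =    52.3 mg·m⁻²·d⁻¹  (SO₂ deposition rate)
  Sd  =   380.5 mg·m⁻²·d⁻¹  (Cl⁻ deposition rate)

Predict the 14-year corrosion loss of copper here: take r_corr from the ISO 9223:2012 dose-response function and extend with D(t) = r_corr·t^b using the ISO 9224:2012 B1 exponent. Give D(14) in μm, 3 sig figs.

copper: temperature factor f = -0.080·(16.9) = -1.3520
  sulphur-dioxide contribution → 0.04063 μm/a
  chloride contribution → 0.804 μm/a
  total first-year rate 0.8446 μm/a
Long-term exponent b (ISO 9224 Table 2, B1) = 0.667
  D(14) = 0.8446 × 14^0.667 = 0.8446 × 5.814 = 4.911 μm

D(14) = 4.91 μm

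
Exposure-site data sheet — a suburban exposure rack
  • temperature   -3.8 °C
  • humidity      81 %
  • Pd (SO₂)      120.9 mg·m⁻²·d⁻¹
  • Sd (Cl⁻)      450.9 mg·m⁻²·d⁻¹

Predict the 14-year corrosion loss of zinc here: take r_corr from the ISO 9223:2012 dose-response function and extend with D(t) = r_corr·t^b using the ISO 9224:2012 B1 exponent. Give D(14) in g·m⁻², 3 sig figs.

D(14) = 208 g·m⁻²

zinc: temperature factor f = +0.038·(-13.8) = -0.5244
  Pd branch = 0.0129·Pd^0.44·e^(0.046·RH+f) = 2.614 μm/a
  Sd branch = 0.0175·Sd^0.57·e^(0.008·RH+0.085·T) = 0.7889 μm/a
  r_corr = 2.614 + 0.7889 = 3.403 μm/a
Power-law: D(14) = r_corr · 14^0.813
  D(14) = 3.403 × 14^0.813 = 3.403 × 8.547 = 29.08 μm
  Mass loss = 29.08 μm × 7.14 g/cm³ = 207.7 g·m⁻²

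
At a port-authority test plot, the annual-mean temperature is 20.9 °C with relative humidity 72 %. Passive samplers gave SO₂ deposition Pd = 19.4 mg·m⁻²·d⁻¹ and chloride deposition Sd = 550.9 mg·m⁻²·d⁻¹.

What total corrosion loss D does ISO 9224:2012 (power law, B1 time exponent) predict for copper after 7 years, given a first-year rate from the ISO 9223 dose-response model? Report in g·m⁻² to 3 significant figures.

D(7) = 79.7 g·m⁻²

copper: temperature factor f = -0.080·(10.9) = -0.8720
  sulphur-dioxide contribution → 0.3352 μm/a
  chloride contribution → 2.095 μm/a
  total first-year rate 2.431 μm/a
ISO 9224: D(t) = r_corr · t^b with b = 0.667 (copper, B1)
  D(7) = 2.431 × 7^0.667 = 2.431 × 3.662 = 8.9 μm
  Mass loss = 8.9 μm × 8.96 g/cm³ = 79.74 g·m⁻²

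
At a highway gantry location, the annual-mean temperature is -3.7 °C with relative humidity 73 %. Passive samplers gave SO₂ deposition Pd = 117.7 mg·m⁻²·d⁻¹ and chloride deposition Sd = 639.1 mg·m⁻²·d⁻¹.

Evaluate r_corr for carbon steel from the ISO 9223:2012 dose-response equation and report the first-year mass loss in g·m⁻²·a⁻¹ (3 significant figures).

carbon steel: T≤10 °C ⇒ hinge +0.150·(-3.7−10) = -2.0550
  sulphur-dioxide contribution → 11.65 μm/a
  chloride contribution → 53.7 μm/a
  total first-year rate 65.35 μm/a
Convert to mass loss: 65.35 μm/a × 7.85 g/cm³ = 513 g·m⁻²·a⁻¹

r_corr = 513 g·m⁻²·a⁻¹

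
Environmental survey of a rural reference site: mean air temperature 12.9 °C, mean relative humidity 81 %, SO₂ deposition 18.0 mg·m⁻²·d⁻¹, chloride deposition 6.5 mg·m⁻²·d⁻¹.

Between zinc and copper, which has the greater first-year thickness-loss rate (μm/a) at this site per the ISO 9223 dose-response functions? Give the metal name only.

zinc

zinc: temperature factor f = -0.071·(2.9) = -0.2059
  SO₂ term: 0.0129·18.0^0.44·exp(0.046·81-0.2059) = 1.555
  Cl⁻ term: 0.0175·6.5^0.57·exp(0.008·81+0.085·12.9) = 0.2911
  sum: 1.555 + 0.2911 → r_corr = 1.846 μm/a
copper: temperature factor f = -0.080·(2.9) = -0.2320
  Pd branch = 0.0053·Pd^0.26·e^(0.059·RH+f) = 1.06 μm/a
  Cl⁻ term: 0.01025·6.5^0.27·exp(0.036·81+0.049·12.9) = 0.5904
  r_corr = 1.06 + 0.5904 = 1.651 μm/a
Ordering by μm/a: zinc (1.85) > copper (1.65)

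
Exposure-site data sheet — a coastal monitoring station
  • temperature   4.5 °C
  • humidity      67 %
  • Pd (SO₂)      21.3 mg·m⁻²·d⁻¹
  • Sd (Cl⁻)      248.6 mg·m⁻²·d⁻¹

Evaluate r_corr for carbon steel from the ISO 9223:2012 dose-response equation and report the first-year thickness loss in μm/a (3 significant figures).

carbon steel: T≤10 °C ⇒ hinge +0.150·(4.5−10) = -0.8250
  sulphur-dioxide contribution → 14.53 μm/a
  chloride contribution → 34.06 μm/a
  ⇒ r_corr(carbon steel) = 48.59 μm/a

r_corr = 48.6 μm/a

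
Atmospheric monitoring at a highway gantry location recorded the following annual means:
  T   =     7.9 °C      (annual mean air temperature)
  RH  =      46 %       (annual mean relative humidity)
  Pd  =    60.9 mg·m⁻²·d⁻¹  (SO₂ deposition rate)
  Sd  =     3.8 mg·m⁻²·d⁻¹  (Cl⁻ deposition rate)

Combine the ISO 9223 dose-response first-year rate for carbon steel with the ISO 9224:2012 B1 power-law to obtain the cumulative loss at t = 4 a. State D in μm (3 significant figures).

carbon steel: temperature factor f = +0.150·(-2.1) = -0.3150
  SO₂ term: 1.77·60.9^0.52·exp(0.02·46-0.3150) = 27.46
  Sd branch = 0.102·Sd^0.62·e^(0.033·RH+0.04·T) = 1.461 μm/a
  r_corr = 27.46 + 1.461 = 28.92 μm/a
Long-term exponent b (ISO 9224 Table 2, B1) = 0.523
  D(4) = 28.92 × 4^0.523 = 28.92 × 2.065 = 59.72 μm

D(4) = 59.7 μm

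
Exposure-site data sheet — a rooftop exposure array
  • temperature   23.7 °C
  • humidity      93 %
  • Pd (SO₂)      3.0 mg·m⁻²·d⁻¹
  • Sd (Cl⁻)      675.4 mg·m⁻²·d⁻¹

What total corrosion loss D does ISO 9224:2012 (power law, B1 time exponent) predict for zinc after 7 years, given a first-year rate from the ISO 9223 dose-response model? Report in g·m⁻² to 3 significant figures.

D(7) = 413 g·m⁻²

zinc: f(T) = -0.071·(T−10) [T>10 °C] = -0.9727
  Pd branch = 0.0129·Pd^0.44·e^(0.046·RH+f) = 0.5702 μm/a
  Cl⁻ term: 0.0175·675.4^0.57·exp(0.008·93+0.085·23.7) = 11.32
  sum: 0.5702 + 11.32 → r_corr = 11.89 μm/a
ISO 9224: D(t) = r_corr · t^b with b = 0.813 (zinc, B1)
  D(7) = 11.89 × 7^0.813 = 11.89 × 4.865 = 57.85 μm
  Mass loss = 57.85 μm × 7.14 g/cm³ = 413 g·m⁻²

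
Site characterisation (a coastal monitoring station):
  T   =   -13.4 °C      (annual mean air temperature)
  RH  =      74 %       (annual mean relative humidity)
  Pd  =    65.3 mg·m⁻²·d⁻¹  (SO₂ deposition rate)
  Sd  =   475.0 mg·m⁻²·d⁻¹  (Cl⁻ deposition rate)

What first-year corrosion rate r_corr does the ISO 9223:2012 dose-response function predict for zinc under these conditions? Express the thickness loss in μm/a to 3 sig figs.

zinc: temperature factor f = +0.038·(-23.4) = -0.8892
  SO₂ term: 0.0129·65.3^0.44·exp(0.046·74-0.8892) = 1.003
  Cl⁻ term: 0.0175·475.0^0.57·exp(0.008·74+0.085·-13.4) = 0.3398
  r_corr = 1.003 + 0.3398 = 1.343 μm/a

r_corr = 1.34 μm/a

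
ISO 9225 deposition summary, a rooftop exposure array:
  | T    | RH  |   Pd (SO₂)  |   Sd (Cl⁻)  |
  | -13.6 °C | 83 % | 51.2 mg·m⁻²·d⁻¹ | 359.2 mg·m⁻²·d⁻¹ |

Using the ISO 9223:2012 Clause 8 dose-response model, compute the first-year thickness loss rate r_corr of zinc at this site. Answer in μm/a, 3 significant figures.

r_corr = 1.66 μm/a

zinc: T≤10 °C ⇒ hinge +0.038·(-13.6−10) = -0.8968
  sulphur-dioxide contribution → 1.353 μm/a
  chloride contribution → 0.3061 μm/a
  total first-year rate 1.659 μm/a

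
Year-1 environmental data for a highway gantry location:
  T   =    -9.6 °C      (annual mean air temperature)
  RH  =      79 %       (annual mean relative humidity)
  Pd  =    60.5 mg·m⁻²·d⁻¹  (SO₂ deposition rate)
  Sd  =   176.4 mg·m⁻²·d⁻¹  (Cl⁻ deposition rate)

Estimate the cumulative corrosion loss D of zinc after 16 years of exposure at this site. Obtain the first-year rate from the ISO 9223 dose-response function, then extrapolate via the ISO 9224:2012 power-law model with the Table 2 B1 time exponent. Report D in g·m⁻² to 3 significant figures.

D(16) = 115 g·m⁻²

zinc: T≤10 °C ⇒ hinge +0.038·(-9.6−10) = -0.7448
  sulphur-dioxide contribution → 1.41 μm/a
  chloride contribution → 0.2777 μm/a
  ⇒ r_corr(zinc) = 1.688 μm/a
ISO 9224: D(t) = r_corr · t^b with b = 0.813 (zinc, B1)
  D(16) = 1.688 × 16^0.813 = 1.688 × 9.527 = 16.08 μm
  Mass loss = 16.08 μm × 7.14 g/cm³ = 114.8 g·m⁻²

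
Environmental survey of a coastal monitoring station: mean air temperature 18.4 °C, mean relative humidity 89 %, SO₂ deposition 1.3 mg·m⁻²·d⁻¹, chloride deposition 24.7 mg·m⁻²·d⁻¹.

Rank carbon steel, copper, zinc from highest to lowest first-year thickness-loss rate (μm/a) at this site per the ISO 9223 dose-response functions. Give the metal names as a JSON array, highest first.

["carbon steel", "copper", "zinc"]

carbon steel: f(T) = -0.054·(T−10) [T>10 °C] = -0.4536
  SO₂ term: 1.77·1.3^0.52·exp(0.02·89-0.4536) = 7.643
  Cl⁻ term: 0.102·24.7^0.62·exp(0.033·89+0.04·18.4) = 29.32
  r_corr = 7.643 + 29.32 = 36.97 μm/a
copper: temperature factor f = -0.080·(8.4) = -0.6720
  SO₂ term: 0.0053·1.3^0.26·exp(0.059·89-0.6720) = 0.5528
  Cl⁻ term: 0.01025·24.7^0.27·exp(0.036·89+0.049·18.4) = 1.478
  r_corr = 0.5528 + 1.478 = 2.031 μm/a
zinc: temperature factor f = -0.071·(8.4) = -0.5964
  Pd branch = 0.0129·Pd^0.44·e^(0.046·RH+f) = 0.4783 μm/a
  Sd branch = 0.0175·Sd^0.57·e^(0.008·RH+0.085·T) = 1.06 μm/a
  sum: 0.4783 + 1.06 → r_corr = 1.538 μm/a
Ordering by μm/a: carbon steel (37) > copper (2.03) > zinc (1.54)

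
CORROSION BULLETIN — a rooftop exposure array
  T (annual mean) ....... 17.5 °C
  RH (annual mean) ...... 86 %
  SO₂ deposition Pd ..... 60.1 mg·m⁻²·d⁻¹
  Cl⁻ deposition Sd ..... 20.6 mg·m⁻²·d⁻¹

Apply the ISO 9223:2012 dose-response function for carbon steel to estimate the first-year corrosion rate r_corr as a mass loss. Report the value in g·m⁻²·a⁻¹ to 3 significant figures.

r_corr = 615 g·m⁻²·a⁻¹

carbon steel: f(T) = -0.054·(T−10) [T>10 °C] = -0.4050
  Pd branch = 1.77·Pd^0.52·e^(0.02·RH+f) = 55.47 μm/a
  Cl⁻ term: 0.102·20.6^0.62·exp(0.033·86+0.04·17.5) = 22.89
  sum: 55.47 + 22.89 → r_corr = 78.37 μm/a
Convert to mass loss: 78.37 μm/a × 7.85 g/cm³ = 615.2 g·m⁻²·a⁻¹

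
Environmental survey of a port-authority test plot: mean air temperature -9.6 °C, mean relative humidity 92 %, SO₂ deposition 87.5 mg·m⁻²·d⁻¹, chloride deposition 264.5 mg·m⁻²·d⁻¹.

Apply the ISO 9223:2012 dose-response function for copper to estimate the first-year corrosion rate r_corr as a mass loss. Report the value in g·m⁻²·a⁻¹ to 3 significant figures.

r_corr = 10.0 g·m⁻²·a⁻¹

copper: f(T) = +0.126·(T−10) [T≤10 °C] = -2.4696
  Pd branch = 0.0053·Pd^0.26·e^(0.059·RH+f) = 0.3266 μm/a
  Sd branch = 0.01025·Sd^0.27·e^(0.036·RH+0.049·T) = 0.7923 μm/a
  r_corr = 0.3266 + 0.7923 = 1.119 μm/a
Convert to mass loss: 1.119 μm/a × 8.96 g/cm³ = 10.03 g·m⁻²·a⁻¹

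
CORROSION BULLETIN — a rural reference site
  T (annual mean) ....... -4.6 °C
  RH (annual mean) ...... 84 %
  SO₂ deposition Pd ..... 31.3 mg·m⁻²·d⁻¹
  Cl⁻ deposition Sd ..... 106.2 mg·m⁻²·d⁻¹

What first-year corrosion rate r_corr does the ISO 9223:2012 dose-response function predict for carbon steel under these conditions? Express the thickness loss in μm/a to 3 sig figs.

carbon steel: f(T) = +0.150·(T−10) [T≤10 °C] = -2.1900
  Pd branch = 1.77·Pd^0.52·e^(0.02·RH+f) = 6.37 μm/a
  Sd branch = 0.102·Sd^0.62·e^(0.033·RH+0.04·T) = 24.48 μm/a
  sum: 6.37 + 24.48 → r_corr = 30.85 μm/a

r_corr = 30.8 μm/a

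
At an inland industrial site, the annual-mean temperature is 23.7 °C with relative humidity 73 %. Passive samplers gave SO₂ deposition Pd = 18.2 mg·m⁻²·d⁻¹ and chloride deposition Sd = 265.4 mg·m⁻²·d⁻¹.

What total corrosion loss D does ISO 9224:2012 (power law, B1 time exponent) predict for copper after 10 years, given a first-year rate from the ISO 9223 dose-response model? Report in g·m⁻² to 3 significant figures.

D(10) = 96.8 g·m⁻²

copper: T>10 °C ⇒ hinge -0.080·(23.7−10) = -1.0960
  sulphur-dioxide contribution → 0.2795 μm/a
  chloride contribution → 2.046 μm/a
  total first-year rate 2.325 μm/a
ISO 9224: D(t) = r_corr · t^b with b = 0.667 (copper, B1)
  D(10) = 2.325 × 10^0.667 = 2.325 × 4.645 = 10.8 μm
  Mass loss = 10.8 μm × 8.96 g/cm³ = 96.78 g·m⁻²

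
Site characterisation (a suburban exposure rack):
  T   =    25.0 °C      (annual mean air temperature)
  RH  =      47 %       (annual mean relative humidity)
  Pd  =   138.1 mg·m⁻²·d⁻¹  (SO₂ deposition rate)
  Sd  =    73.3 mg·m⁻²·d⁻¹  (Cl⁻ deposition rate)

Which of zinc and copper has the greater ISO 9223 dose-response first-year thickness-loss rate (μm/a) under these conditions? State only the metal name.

zinc: T>10 °C ⇒ hinge -0.071·(25.0−10) = -1.0650
  sulphur-dioxide contribution → 0.3378 μm/a
  chloride contribution → 2.468 μm/a
  ⇒ r_corr(zinc) = 2.806 μm/a
copper: f(T) = -0.080·(T−10) [T>10 °C] = -1.2000
  sulphur-dioxide contribution → 0.09202 μm/a
  chloride contribution → 0.6041 μm/a
  total first-year rate 0.6962 μm/a
Ordering by μm/a: zinc (2.81) > copper (0.696)

zinc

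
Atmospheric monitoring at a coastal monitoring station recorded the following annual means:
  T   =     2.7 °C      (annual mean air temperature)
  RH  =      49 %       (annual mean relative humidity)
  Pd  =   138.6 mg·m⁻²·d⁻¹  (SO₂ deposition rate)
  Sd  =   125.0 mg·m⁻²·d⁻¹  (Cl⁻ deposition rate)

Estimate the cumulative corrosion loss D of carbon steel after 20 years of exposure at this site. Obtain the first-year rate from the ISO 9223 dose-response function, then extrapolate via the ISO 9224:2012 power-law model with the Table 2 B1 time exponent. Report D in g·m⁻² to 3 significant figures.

carbon steel: temperature factor f = +0.150·(-7.3) = -1.0950
  Pd branch = 1.77·Pd^0.52·e^(0.02·RH+f) = 20.5 μm/a
  Sd branch = 0.102·Sd^0.62·e^(0.033·RH+0.04·T) = 11.42 μm/a
  r_corr = 20.5 + 11.42 = 31.92 μm/a
ISO 9224: D(t) = r_corr · t^b with b = 0.523 (carbon steel, B1)
  D(20) = 31.92 × 20^0.523 = 31.92 × 4.791 = 153 μm
  Mass loss = 153 μm × 7.85 g/cm³ = 1201 g·m⁻²

D(20) = 1.20e+03 g·m⁻²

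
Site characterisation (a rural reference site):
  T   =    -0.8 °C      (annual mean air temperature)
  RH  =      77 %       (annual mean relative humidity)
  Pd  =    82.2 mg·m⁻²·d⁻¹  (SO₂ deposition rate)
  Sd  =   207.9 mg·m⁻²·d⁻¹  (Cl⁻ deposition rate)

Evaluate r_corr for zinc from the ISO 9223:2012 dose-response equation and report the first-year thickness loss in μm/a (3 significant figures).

zinc: T≤10 °C ⇒ hinge +0.038·(-0.8−10) = -0.4104
  SO₂ term: 0.0129·82.2^0.44·exp(0.046·77-0.4104) = 2.057
  Sd branch = 0.0175·Sd^0.57·e^(0.008·RH+0.085·T) = 0.6342 μm/a
  r_corr = 2.057 + 0.6342 = 2.691 μm/a

r_corr = 2.69 μm/a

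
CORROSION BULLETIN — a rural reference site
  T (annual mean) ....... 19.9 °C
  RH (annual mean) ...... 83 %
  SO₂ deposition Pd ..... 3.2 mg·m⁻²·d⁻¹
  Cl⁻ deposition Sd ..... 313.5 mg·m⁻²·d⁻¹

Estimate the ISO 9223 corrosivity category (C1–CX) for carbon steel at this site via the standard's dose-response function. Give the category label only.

C5

carbon steel: T>10 °C ⇒ hinge -0.054·(19.9−10) = -0.5346
  sulphur-dioxide contribution → 9.986 μm/a
  chloride contribution → 123.5 μm/a
  ⇒ r_corr(carbon steel) = 133.4 μm/a
Category bounds: 80…200 μm/a bracket r_corr ⇒ C5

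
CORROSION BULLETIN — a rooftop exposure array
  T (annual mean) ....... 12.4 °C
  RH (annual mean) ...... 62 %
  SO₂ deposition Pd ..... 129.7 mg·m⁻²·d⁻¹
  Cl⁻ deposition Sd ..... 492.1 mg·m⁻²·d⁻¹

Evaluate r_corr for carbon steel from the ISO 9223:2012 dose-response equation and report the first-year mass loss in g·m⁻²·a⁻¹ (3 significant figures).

r_corr = 1.00e+03 g·m⁻²·a⁻¹

carbon steel: temperature factor f = -0.054·(2.4) = -0.1296
  sulphur-dioxide contribution → 67.44 μm/a
  chloride contribution → 60.49 μm/a
  ⇒ r_corr(carbon steel) = 127.9 μm/a
Convert to mass loss: 127.9 μm/a × 7.85 g/cm³ = 1004 g·m⁻²·a⁻¹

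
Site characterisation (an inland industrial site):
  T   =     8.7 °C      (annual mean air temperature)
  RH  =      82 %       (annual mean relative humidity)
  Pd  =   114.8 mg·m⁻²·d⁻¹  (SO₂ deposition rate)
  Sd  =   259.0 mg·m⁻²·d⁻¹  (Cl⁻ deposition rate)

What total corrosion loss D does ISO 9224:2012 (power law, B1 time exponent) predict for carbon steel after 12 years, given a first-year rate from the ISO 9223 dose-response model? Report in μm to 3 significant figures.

D(12) = 573 μm

carbon steel: temperature factor f = +0.150·(-1.3) = -0.1950
  Pd branch = 1.77·Pd^0.52·e^(0.02·RH+f) = 88.45 μm/a
  Cl⁻ term: 0.102·259.0^0.62·exp(0.033·82+0.04·8.7) = 67.79
  r_corr = 88.45 + 67.79 = 156.2 μm/a
ISO 9224: D(t) = r_corr · t^b with b = 0.523 (carbon steel, B1)
  D(12) = 156.2 × 12^0.523 = 156.2 × 3.668 = 573.1 μm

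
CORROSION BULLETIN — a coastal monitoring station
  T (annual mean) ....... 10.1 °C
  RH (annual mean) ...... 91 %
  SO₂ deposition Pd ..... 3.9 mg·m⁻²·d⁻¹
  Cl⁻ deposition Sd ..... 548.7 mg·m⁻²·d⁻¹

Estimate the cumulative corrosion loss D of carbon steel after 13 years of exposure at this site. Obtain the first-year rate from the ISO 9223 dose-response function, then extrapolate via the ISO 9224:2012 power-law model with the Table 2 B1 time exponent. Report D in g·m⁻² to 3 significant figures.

carbon steel: T>10 °C ⇒ hinge -0.054·(10.1−10) = -0.0054
  sulphur-dioxide contribution → 22.05 μm/a
  chloride contribution → 153.7 μm/a
  total first-year rate 175.7 μm/a
ISO 9224: D(t) = r_corr · t^b with b = 0.523 (carbon steel, B1)
  D(13) = 175.7 × 13^0.523 = 175.7 × 3.825 = 672.1 μm
  Mass loss = 672.1 μm × 7.85 g/cm³ = 5276 g·m⁻²

D(13) = 5.28e+03 g·m⁻²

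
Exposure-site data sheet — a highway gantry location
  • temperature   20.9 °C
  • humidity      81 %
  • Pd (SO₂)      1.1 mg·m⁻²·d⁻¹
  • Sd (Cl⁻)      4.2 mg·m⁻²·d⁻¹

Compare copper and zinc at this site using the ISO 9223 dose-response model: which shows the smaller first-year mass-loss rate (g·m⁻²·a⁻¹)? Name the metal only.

copper: f(T) = -0.080·(T−10) [T>10 °C] = -0.8720
  sulphur-dioxide contribution → 0.2703 μm/a
  chloride contribution → 0.7765 μm/a
  ⇒ r_corr(copper) = 1.047 μm/a
  mass loss = 1.047 μm/a × 8.96 g/cm³ = 9.38 g·m⁻²·a⁻¹
zinc: T>10 °C ⇒ hinge -0.071·(20.9−10) = -0.7739
  sulphur-dioxide contribution → 0.2576 μm/a
  chloride contribution → 0.448 μm/a
  ⇒ r_corr(zinc) = 0.7055 μm/a
  mass loss = 0.7055 μm/a × 7.14 g/cm³ = 5.037 g·m⁻²·a⁻¹
Ordering by g·m⁻²·a⁻¹: copper (9.38) > zinc (5.04)

zinc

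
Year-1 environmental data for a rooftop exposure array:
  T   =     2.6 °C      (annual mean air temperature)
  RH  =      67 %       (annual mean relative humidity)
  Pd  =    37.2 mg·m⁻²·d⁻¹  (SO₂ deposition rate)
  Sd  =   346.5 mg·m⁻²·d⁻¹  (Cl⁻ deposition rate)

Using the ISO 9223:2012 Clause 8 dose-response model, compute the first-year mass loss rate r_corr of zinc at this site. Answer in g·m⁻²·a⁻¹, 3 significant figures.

r_corr = 14.9 g·m⁻²·a⁻¹

zinc: temperature factor f = +0.038·(-7.4) = -0.2812
  SO₂ term: 0.0129·37.2^0.44·exp(0.046·67-0.2812) = 1.042
  Sd branch = 0.0175·Sd^0.57·e^(0.008·RH+0.085·T) = 1.046 μm/a
  r_corr = 1.042 + 1.046 = 2.088 μm/a
Convert to mass loss: 2.088 μm/a × 7.14 g/cm³ = 14.91 g·m⁻²·a⁻¹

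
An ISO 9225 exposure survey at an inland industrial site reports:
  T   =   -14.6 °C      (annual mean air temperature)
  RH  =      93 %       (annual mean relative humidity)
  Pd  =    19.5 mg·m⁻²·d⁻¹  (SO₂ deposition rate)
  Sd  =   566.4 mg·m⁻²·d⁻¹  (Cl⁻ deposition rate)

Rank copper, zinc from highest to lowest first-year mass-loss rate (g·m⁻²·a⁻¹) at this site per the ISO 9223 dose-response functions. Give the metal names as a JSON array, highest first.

copper: T≤10 °C ⇒ hinge +0.126·(-14.6−10) = -3.0996
  Pd branch = 0.0053·Pd^0.26·e^(0.059·RH+f) = 0.1249 μm/a
  Sd branch = 0.01025·Sd^0.27·e^(0.036·RH+0.049·T) = 0.7896 μm/a
  sum: 0.1249 + 0.7896 → r_corr = 0.9145 μm/a
  mass loss = 0.9145 μm/a × 8.96 g/cm³ = 8.194 g·m⁻²·a⁻¹
zinc: f(T) = +0.038·(T−10) [T≤10 °C] = -0.9348
  SO₂ term: 0.0129·19.5^0.44·exp(0.046·93-0.9348) = 1.349
  Sd branch = 0.0175·Sd^0.57·e^(0.008·RH+0.085·T) = 0.3949 μm/a
  r_corr = 1.349 + 0.3949 = 1.744 μm/a
  mass loss = 1.744 μm/a × 7.14 g/cm³ = 12.45 g·m⁻²·a⁻¹
Ordering by g·m⁻²·a⁻¹: zinc (12.5) > copper (8.19)

["zinc", "copper"]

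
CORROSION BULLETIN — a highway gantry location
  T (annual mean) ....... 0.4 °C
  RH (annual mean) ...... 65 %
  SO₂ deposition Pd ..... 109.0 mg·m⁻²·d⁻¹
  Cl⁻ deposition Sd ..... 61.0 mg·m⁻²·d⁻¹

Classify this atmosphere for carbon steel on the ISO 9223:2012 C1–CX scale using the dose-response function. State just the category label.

C3

carbon steel: f(T) = +0.150·(T−10) [T≤10 °C] = -1.4400
  sulphur-dioxide contribution → 17.65 μm/a
  chloride contribution → 11.32 μm/a
  ⇒ r_corr(carbon steel) = 28.97 μm/a
Category bounds: 25…50 μm/a bracket r_corr ⇒ C3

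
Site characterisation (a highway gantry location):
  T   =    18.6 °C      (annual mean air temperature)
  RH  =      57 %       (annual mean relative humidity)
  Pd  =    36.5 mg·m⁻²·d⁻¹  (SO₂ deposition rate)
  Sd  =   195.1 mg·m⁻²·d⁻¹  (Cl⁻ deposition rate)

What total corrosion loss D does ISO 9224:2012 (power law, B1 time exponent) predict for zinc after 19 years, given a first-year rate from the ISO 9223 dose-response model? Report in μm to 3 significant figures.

D(19) = 34.8 μm

zinc: temperature factor f = -0.071·(8.6) = -0.6106
  SO₂ term: 0.0129·36.5^0.44·exp(0.046·57-0.6106) = 0.4694
  Sd branch = 0.0175·Sd^0.57·e^(0.008·RH+0.085·T) = 2.711 μm/a
  r_corr = 0.4694 + 2.711 = 3.18 μm/a
Long-term exponent b (ISO 9224 Table 2, B1) = 0.813
  D(19) = 3.18 × 19^0.813 = 3.18 × 10.96 = 34.84 μm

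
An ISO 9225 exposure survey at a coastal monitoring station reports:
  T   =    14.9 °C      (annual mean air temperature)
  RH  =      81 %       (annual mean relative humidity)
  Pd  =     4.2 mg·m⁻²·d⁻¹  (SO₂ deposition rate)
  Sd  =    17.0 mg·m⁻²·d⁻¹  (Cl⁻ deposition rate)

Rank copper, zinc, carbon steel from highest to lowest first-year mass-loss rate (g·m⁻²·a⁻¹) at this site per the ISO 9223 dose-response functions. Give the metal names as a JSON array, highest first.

["carbon steel", "copper", "zinc"]

copper: f(T) = -0.080·(T−10) [T>10 °C] = -0.3920
  sulphur-dioxide contribution → 0.6188 μm/a
  chloride contribution → 0.8442 μm/a
  total first-year rate 1.463 μm/a
  mass loss = 1.463 μm/a × 8.96 g/cm³ = 13.11 g·m⁻²·a⁻¹
zinc: f(T) = -0.071·(T−10) [T>10 °C] = -0.3479
  sulphur-dioxide contribution → 0.7111 μm/a
  chloride contribution → 0.5968 μm/a
  ⇒ r_corr(zinc) = 1.308 μm/a
  mass loss = 1.308 μm/a × 7.14 g/cm³ = 9.338 g·m⁻²·a⁻¹
carbon steel: T>10 °C ⇒ hinge -0.054·(14.9−10) = -0.2646
  sulphur-dioxide contribution → 14.48 μm/a
  chloride contribution → 15.53 μm/a
  ⇒ r_corr(carbon steel) = 30.01 μm/a
  mass loss = 30.01 μm/a × 7.85 g/cm³ = 235.6 g·m⁻²·a⁻¹
Ordering by g·m⁻²·a⁻¹: carbon steel (236) > copper (13.1) > zinc (9.34)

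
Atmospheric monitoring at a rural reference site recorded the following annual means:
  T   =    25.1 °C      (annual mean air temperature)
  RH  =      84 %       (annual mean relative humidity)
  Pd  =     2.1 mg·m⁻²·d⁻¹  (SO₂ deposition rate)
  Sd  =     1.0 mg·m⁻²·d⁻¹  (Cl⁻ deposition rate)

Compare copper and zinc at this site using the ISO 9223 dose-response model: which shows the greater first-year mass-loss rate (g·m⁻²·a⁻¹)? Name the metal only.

copper

copper: T>10 °C ⇒ hinge -0.080·(25.1−10) = -1.2080
  sulphur-dioxide contribution → 0.2728 μm/a
  chloride contribution → 0.7214 μm/a
  total first-year rate 0.9942 μm/a
  mass loss = 0.9942 μm/a × 8.96 g/cm³ = 8.908 g·m⁻²·a⁻¹
zinc: T>10 °C ⇒ hinge -0.071·(25.1−10) = -1.0721
  sulphur-dioxide contribution → 0.2917 μm/a
  chloride contribution → 0.2894 μm/a
  total first-year rate 0.581 μm/a
  mass loss = 0.581 μm/a × 7.14 g/cm³ = 4.149 g·m⁻²·a⁻¹
Ordering by g·m⁻²·a⁻¹: copper (8.91) > zinc (4.15)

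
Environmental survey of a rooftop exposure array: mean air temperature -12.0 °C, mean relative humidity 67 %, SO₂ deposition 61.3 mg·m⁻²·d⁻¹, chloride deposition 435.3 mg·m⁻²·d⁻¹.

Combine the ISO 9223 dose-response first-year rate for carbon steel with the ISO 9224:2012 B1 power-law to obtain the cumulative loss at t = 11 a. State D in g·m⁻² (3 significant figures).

D(11) = 744 g·m⁻²

carbon steel: temperature factor f = +0.150·(-22.0) = -3.3000
  Pd branch = 1.77·Pd^0.52·e^(0.02·RH+f) = 2.12 μm/a
  Sd branch = 0.102·Sd^0.62·e^(0.033·RH+0.04·T) = 24.91 μm/a
  r_corr = 2.12 + 24.91 = 27.03 μm/a
Power-law: D(11) = r_corr · 11^0.523
  D(11) = 27.03 × 11^0.523 = 27.03 × 3.505 = 94.74 μm
  Mass loss = 94.74 μm × 7.85 g/cm³ = 743.7 g·m⁻²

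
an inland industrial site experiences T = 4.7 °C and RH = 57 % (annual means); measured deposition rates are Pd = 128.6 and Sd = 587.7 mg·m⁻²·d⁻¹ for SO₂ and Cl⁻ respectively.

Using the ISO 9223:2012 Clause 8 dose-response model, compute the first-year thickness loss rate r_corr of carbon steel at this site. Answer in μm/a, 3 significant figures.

r_corr = 73.3 μm/a

carbon steel: T≤10 °C ⇒ hinge +0.150·(4.7−10) = -0.7950
  SO₂ term: 1.77·128.6^0.52·exp(0.02·57-0.7950) = 31.23
  Sd branch = 0.102·Sd^0.62·e^(0.033·RH+0.04·T) = 42.08 μm/a
  r_corr = 31.23 + 42.08 = 73.31 μm/a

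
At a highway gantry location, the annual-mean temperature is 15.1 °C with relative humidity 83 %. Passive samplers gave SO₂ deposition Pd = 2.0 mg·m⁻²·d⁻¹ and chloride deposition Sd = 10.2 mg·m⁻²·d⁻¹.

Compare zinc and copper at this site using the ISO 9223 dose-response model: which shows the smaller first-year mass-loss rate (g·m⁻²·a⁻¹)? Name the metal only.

zinc

zinc: temperature factor f = -0.071·(5.1) = -0.3621
  SO₂ term: 0.0129·2.0^0.44·exp(0.046·83-0.3621) = 0.5545
  Cl⁻ term: 0.0175·10.2^0.57·exp(0.008·83+0.085·15.1) = 0.461
  sum: 0.5545 + 0.461 → r_corr = 1.016 μm/a
  mass loss = 1.016 μm/a × 7.14 g/cm³ = 7.251 g·m⁻²·a⁻¹
copper: T>10 °C ⇒ hinge -0.080·(15.1−10) = -0.4080
  SO₂ term: 0.0053·2.0^0.26·exp(0.059·83-0.4080) = 0.5651
  Sd branch = 0.01025·Sd^0.27·e^(0.036·RH+0.049·T) = 0.7981 μm/a
  r_corr = 0.5651 + 0.7981 = 1.363 μm/a
  mass loss = 1.363 μm/a × 8.96 g/cm³ = 12.21 g·m⁻²·a⁻¹
Ordering by g·m⁻²·a⁻¹: copper (12.2) > zinc (7.25)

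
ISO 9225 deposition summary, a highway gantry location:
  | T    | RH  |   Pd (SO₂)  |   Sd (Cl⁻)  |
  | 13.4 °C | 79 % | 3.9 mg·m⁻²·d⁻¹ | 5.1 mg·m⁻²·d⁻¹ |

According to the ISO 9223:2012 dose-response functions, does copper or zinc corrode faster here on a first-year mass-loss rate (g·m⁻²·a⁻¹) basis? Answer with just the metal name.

copper: T>10 °C ⇒ hinge -0.080·(13.4−10) = -0.2720
  sulphur-dioxide contribution → 0.6082 μm/a
  chloride contribution → 0.5273 μm/a
  total first-year rate 1.136 μm/a
  mass loss = 1.136 μm/a × 8.96 g/cm³ = 10.17 g·m⁻²·a⁻¹
zinc: temperature factor f = -0.071·(3.4) = -0.2414
  sulphur-dioxide contribution → 0.6983 μm/a
  chloride contribution → 0.2603 μm/a
  total first-year rate 0.9586 μm/a
  mass loss = 0.9586 μm/a × 7.14 g/cm³ = 6.845 g·m⁻²·a⁻¹
Ordering by g·m⁻²·a⁻¹: copper (10.2) > zinc (6.84)

copper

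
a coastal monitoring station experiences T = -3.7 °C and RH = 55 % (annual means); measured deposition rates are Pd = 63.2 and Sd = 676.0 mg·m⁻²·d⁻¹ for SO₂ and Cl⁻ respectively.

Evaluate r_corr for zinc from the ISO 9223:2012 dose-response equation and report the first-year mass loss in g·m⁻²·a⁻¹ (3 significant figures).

r_corr = 10.1 g·m⁻²·a⁻¹

zinc: f(T) = +0.038·(T−10) [T≤10 °C] = -0.5206
  SO₂ term: 0.0129·63.2^0.44·exp(0.046·55-0.5206) = 0.5965
  Cl⁻ term: 0.0175·676.0^0.57·exp(0.008·55+0.085·-3.7) = 0.814
  r_corr = 0.5965 + 0.814 = 1.41 μm/a
Convert to mass loss: 1.41 μm/a × 7.14 g/cm³ = 10.07 g·m⁻²·a⁻¹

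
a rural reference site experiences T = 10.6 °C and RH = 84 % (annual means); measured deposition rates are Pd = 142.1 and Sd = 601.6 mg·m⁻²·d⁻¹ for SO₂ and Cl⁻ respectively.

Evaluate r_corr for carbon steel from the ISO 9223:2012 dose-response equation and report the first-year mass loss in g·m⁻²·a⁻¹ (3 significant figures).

carbon steel: f(T) = -0.054·(T−10) [T>10 °C] = -0.0324
  sulphur-dioxide contribution → 121 μm/a
  chloride contribution → 131.8 μm/a
  ⇒ r_corr(carbon steel) = 252.8 μm/a
Convert to mass loss: 252.8 μm/a × 7.85 g/cm³ = 1984 g·m⁻²·a⁻¹

r_corr = 1.98e+03 g·m⁻²·a⁻¹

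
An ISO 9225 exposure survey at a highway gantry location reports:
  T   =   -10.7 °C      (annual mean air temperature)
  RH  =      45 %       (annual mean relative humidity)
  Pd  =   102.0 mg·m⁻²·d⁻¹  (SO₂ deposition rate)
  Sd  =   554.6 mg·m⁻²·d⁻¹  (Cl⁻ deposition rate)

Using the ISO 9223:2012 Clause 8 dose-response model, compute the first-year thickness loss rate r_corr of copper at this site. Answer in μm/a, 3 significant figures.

r_corr = 0.187 μm/a

copper: T≤10 °C ⇒ hinge +0.126·(-10.7−10) = -2.6082
  Pd branch = 0.0053·Pd^0.26·e^(0.059·RH+f) = 0.01849 μm/a
  Sd branch = 0.01025·Sd^0.27·e^(0.036·RH+0.049·T) = 0.1688 μm/a
  sum: 0.01849 + 0.1688 → r_corr = 0.1873 μm/a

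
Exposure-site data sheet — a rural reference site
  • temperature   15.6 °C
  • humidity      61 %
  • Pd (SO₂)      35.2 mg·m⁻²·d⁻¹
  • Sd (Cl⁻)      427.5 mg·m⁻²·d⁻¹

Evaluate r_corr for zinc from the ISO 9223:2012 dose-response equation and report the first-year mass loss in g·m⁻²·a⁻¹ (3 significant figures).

zinc: f(T) = -0.071·(T−10) [T>10 °C] = -0.3976
  Pd branch = 0.0129·Pd^0.44·e^(0.046·RH+f) = 0.6871 μm/a
  Sd branch = 0.0175·Sd^0.57·e^(0.008·RH+0.085·T) = 3.392 μm/a
  r_corr = 0.6871 + 3.392 = 4.079 μm/a
Convert to mass loss: 4.079 μm/a × 7.14 g/cm³ = 29.13 g·m⁻²·a⁻¹

r_corr = 29.1 g·m⁻²·a⁻¹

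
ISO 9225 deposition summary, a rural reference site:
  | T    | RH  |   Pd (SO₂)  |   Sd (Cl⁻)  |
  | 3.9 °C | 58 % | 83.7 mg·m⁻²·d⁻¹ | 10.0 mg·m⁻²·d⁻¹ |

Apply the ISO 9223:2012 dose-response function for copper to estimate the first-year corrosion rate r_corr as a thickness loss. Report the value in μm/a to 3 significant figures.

r_corr = 0.424 μm/a

copper: f(T) = +0.126·(T−10) [T≤10 °C] = -0.7686
  Pd branch = 0.0053·Pd^0.26·e^(0.059·RH+f) = 0.238 μm/a
  Sd branch = 0.01025·Sd^0.27·e^(0.036·RH+0.049·T) = 0.1864 μm/a
  r_corr = 0.238 + 0.1864 = 0.4244 μm/a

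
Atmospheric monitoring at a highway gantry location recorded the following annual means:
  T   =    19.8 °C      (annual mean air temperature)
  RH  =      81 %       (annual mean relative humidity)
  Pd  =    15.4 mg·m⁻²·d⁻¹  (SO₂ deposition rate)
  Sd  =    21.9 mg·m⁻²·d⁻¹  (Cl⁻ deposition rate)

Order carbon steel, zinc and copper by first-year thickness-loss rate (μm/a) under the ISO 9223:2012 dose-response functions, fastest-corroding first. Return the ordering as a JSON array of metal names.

carbon steel: f(T) = -0.054·(T−10) [T>10 °C] = -0.5292
  Pd branch = 1.77·Pd^0.52·e^(0.02·RH+f) = 21.84 μm/a
  Cl⁻ term: 0.102·21.9^0.62·exp(0.033·81+0.04·19.8) = 22.11
  sum: 21.84 + 22.11 → r_corr = 43.94 μm/a
zinc: T>10 °C ⇒ hinge -0.071·(19.8−10) = -0.6958
  SO₂ term: 0.0129·15.4^0.44·exp(0.046·81-0.6958) = 0.8894
  Cl⁻ term: 0.0175·21.9^0.57·exp(0.008·81+0.085·19.8) = 1.046
  sum: 0.8894 + 1.046 → r_corr = 1.935 μm/a
copper: f(T) = -0.080·(T−10) [T>10 °C] = -0.7840
  Pd branch = 0.0053·Pd^0.26·e^(0.059·RH+f) = 0.5862 μm/a
  Sd branch = 0.01025·Sd^0.27·e^(0.036·RH+0.049·T) = 1.149 μm/a
  r_corr = 0.5862 + 1.149 = 1.735 μm/a
Ordering by μm/a: carbon steel (43.9) > zinc (1.94) > copper (1.74)

["carbon steel", "zinc", "copper"]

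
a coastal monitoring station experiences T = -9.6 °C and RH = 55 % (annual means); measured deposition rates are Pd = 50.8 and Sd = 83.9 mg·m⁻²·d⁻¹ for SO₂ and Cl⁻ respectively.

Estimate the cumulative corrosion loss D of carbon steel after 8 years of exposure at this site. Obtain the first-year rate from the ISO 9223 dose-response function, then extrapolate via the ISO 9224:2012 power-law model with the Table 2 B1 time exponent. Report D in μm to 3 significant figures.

D(8) = 26.2 μm

carbon steel: f(T) = +0.150·(T−10) [T≤10 °C] = -2.9400
  Pd branch = 1.77·Pd^0.52·e^(0.02·RH+f) = 2.167 μm/a
  Sd branch = 0.102·Sd^0.62·e^(0.033·RH+0.04·T) = 6.65 μm/a
  sum: 2.167 + 6.65 → r_corr = 8.817 μm/a
Power-law: D(8) = r_corr · 8^0.523
  D(8) = 8.817 × 8^0.523 = 8.817 × 2.967 = 26.16 μm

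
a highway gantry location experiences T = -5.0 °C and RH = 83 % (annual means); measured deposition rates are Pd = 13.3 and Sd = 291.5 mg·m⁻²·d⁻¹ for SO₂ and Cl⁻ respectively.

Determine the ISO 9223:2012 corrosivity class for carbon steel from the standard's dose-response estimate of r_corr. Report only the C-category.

carbon steel: f(T) = +0.150·(T−10) [T≤10 °C] = -2.2500
  sulphur-dioxide contribution → 3.768 μm/a
  chloride contribution → 43.59 μm/a
  total first-year rate 47.35 μm/a
Category bounds: 25…50 μm/a bracket r_corr ⇒ C3

C3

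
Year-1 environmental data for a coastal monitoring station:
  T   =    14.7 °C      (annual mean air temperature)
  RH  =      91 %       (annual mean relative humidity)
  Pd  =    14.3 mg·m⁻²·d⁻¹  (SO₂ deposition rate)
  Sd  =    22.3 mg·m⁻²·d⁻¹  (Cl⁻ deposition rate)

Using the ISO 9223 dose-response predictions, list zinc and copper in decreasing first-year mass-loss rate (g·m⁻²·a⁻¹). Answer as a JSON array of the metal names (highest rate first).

zinc: temperature factor f = -0.071·(4.7) = -0.3337
  SO₂ term: 0.0129·14.3^0.44·exp(0.046·91-0.3337) = 1.959
  Sd branch = 0.0175·Sd^0.57·e^(0.008·RH+0.085·T) = 0.742 μm/a
  sum: 1.959 + 0.742 → r_corr = 2.701 μm/a
  mass loss = 2.701 μm/a × 7.14 g/cm³ = 19.28 g·m⁻²·a⁻¹
copper: f(T) = -0.080·(T−10) [T>10 °C] = -0.3760
  SO₂ term: 0.0053·14.3^0.26·exp(0.059·91-0.3760) = 1.56
  Sd branch = 0.01025·Sd^0.27·e^(0.036·RH+0.049·T) = 1.289 μm/a
  r_corr = 1.56 + 1.289 = 2.849 μm/a
  mass loss = 2.849 μm/a × 8.96 g/cm³ = 25.53 g·m⁻²·a⁻¹
Ordering by g·m⁻²·a⁻¹: copper (25.5) > zinc (19.3)

["copper", "zinc"]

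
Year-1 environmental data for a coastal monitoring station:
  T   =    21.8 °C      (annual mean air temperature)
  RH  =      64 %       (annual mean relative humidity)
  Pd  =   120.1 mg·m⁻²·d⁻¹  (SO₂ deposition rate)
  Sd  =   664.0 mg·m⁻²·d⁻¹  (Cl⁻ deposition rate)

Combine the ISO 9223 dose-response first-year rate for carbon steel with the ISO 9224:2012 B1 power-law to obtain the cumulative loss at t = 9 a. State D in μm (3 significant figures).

D(9) = 486 μm

carbon steel: T>10 °C ⇒ hinge -0.054·(21.8−10) = -0.6372
  SO₂ term: 1.77·120.1^0.52·exp(0.02·64-0.6372) = 40.6
  Cl⁻ term: 0.102·664.0^0.62·exp(0.033·64+0.04·21.8) = 113.3
  sum: 40.6 + 113.3 → r_corr = 153.9 μm/a
Long-term exponent b (ISO 9224 Table 2, B1) = 0.523
  D(9) = 153.9 × 9^0.523 = 153.9 × 3.156 = 485.7 μm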